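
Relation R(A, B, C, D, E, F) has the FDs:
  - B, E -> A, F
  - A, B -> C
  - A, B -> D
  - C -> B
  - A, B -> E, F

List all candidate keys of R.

Closure of {A, B} is {A, B, C, D, E, F}, the whole schema; {A, B} is a candidate key.
Closure of {A, C} is {A, B, C, D, E, F}, the whole schema; {A, C} is a candidate key.
Closure of {B, E} is {A, B, C, D, E, F}, the whole schema; {B, E} is a candidate key.
Closure of {C, E} is {A, B, C, D, E, F}, the whole schema; {C, E} is a candidate key.
These are minimal and exhaustive — every other superkey contains one of them.

{A, B}, {A, C}, {B, E}, {C, E}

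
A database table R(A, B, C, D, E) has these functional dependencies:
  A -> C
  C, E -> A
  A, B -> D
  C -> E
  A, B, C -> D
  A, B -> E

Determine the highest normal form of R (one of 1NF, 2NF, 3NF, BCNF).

Candidate keys: {A, B}, {B, C}. Prime attributes: {A, B, C}.
A -> C breaks BCNF: {A}⁺ = {A, C, E}, so {A} is not a superkey.
Because {E} is non-prime and the left side of C -> E is not a superkey, the relation is not in 3NF.
The proper key subset {A} of {A, B} determines non-prime {E}, so the relation is not even in 2NF.

1NF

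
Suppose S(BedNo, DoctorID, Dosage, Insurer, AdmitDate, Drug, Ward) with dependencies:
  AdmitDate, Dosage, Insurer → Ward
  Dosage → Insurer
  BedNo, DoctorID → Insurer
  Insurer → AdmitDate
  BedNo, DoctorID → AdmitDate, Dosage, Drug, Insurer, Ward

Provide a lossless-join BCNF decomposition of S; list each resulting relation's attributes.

Candidate key of the original relation: {BedNo, DoctorID}.
In {AdmitDate, BedNo, DoctorID, Dosage, Drug, Insurer, Ward}, {AdmitDate, Dosage, Insurer} is not a superkey ({AdmitDate, Dosage, Insurer}⁺ restricted to this set is {AdmitDate, Dosage, Insurer, Ward}), so split on AdmitDate, Dosage, Insurer → Ward into {AdmitDate, Dosage, Insurer, Ward} and {AdmitDate, BedNo, DoctorID, Dosage, Drug, Insurer}.
In {AdmitDate, Dosage, Insurer, Ward}, {Insurer} is not a superkey ({Insurer}⁺ restricted to this set is {AdmitDate, Insurer}), so split on Insurer → AdmitDate into {AdmitDate, Insurer} and {Dosage, Insurer, Ward}.
{AdmitDate, Insurer} is in BCNF.
{Dosage, Insurer, Ward} is in BCNF.
In {AdmitDate, BedNo, DoctorID, Dosage, Drug, Insurer}, {Dosage} is not a superkey ({Dosage}⁺ restricted to this set is {AdmitDate, Dosage, Insurer}), so split on Dosage → AdmitDate, Insurer into {AdmitDate, Dosage, Insurer} and {BedNo, DoctorID, Dosage, Drug}.
In {AdmitDate, Dosage, Insurer}, {Insurer} is not a superkey ({Insurer}⁺ restricted to this set is {AdmitDate, Insurer}), so split on Insurer → AdmitDate into {AdmitDate, Insurer} and {Dosage, Insurer}.
{AdmitDate, Insurer} is in BCNF.
{Dosage, Insurer} is in BCNF.
{BedNo, DoctorID, Dosage, Drug} is in BCNF.

{AdmitDate, Insurer}; {BedNo, DoctorID, Dosage, Drug}; {Dosage, Insurer, Ward}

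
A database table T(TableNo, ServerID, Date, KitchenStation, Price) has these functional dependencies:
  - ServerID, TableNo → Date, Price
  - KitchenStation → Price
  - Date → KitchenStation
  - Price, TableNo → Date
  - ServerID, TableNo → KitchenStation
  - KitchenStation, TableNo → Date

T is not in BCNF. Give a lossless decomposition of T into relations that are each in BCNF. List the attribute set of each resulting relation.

Candidate key of the original relation: {ServerID, TableNo}.
Within {Date, KitchenStation, Price, ServerID, TableNo}: {KitchenStation}⁺ ∩ {Date, KitchenStation, Price, ServerID, TableNo} = {KitchenStation, Price}, not the whole set, so KitchenStation → Price violates BCNF; decompose into {KitchenStation, Price} and {Date, KitchenStation, ServerID, TableNo}.
{KitchenStation, Price}: every determinant is a superkey — BCNF.
Within {Date, KitchenStation, ServerID, TableNo}: {Date}⁺ ∩ {Date, KitchenStation, ServerID, TableNo} = {Date, KitchenStation}, not the whole set, so Date → KitchenStation violates BCNF; decompose into {Date, KitchenStation} and {Date, ServerID, TableNo}.
{Date, KitchenStation}: every determinant is a superkey — BCNF.
{Date, ServerID, TableNo}: every determinant is a superkey — BCNF.

{Date, KitchenStation}; {Date, ServerID, TableNo}; {KitchenStation, Price}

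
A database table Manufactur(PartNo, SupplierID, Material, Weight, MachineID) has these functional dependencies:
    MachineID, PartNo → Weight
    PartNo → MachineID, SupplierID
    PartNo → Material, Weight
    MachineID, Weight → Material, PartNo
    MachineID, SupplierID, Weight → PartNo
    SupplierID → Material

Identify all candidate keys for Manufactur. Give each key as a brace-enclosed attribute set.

{MachineID, Weight}, {PartNo}

{PartNo}⁺ = {MachineID, Material, PartNo, SupplierID, Weight}, which is every attribute, so {PartNo} is a candidate key.
{MachineID, Weight}⁺ = {MachineID, Material, PartNo, SupplierID, Weight}, which is every attribute, so {MachineID, Weight} is a candidate key.
No proper subset of any of these is a key, and no other minimal superkey exists.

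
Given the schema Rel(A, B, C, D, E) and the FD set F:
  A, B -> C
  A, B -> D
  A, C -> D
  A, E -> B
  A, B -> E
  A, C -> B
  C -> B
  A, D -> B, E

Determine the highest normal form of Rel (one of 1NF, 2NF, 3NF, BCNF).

3NF

Candidate keys: {A, B}, {A, C}, {A, D}, {A, E}. Prime attributes: {A, B, C, D, E}.
C -> B breaks BCNF: {C}⁺ = {B, C}, so {C} is not a superkey.
Its right-hand attributes {B} are all prime, as are those of every other non-superkey FD — the relation is in 3NF.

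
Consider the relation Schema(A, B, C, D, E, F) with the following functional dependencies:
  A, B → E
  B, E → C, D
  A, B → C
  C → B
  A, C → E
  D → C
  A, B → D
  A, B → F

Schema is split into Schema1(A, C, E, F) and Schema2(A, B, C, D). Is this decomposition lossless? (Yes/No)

Schema1 ∩ Schema2 = {A, C}; its closure under F is {A, B, C, D, E, F}.
This includes all of Schema1, so the common attributes are a superkey of Schema1 — the join is lossless.

Yes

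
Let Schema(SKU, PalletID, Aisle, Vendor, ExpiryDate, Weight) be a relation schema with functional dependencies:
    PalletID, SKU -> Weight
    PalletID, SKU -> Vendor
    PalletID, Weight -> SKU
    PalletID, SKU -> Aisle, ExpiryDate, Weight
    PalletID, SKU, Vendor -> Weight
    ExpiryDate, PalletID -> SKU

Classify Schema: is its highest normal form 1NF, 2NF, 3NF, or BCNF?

Candidate keys: {ExpiryDate, PalletID}, {PalletID, SKU}, {PalletID, Weight}. Prime attributes: {ExpiryDate, PalletID, SKU, Weight}.
The left-hand side of every FD is a superkey, so BCNF is satisfied.

BCNF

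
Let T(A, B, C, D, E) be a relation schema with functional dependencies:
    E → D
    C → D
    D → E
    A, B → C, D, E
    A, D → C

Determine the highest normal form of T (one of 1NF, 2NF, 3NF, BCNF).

2NF

Candidate key: {A, B}. Prime attributes: {A, B}.
For E → D we have {E}⁺ = {D, E}; {E} is not a superkey, so BCNF fails.
E → D has non-prime {D} on the right and a non-superkey on the left, so 3NF fails.
No non-prime attribute depends on a proper subset of any candidate key, so 2NF holds.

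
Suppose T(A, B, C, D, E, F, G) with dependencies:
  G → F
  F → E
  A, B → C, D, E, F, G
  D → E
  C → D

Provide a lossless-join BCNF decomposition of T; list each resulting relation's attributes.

{A, B, C, G}; {C, D}; {E, F}; {F, G}

Candidate key of the original relation: {A, B}.
Within {A, B, C, D, E, F, G}: {G}⁺ ∩ {A, B, C, D, E, F, G} = {E, F, G}, not the whole set, so G → E, F violates BCNF; decompose into {E, F, G} and {A, B, C, D, G}.
Within {E, F, G}: {F}⁺ ∩ {E, F, G} = {E, F}, not the whole set, so F → E violates BCNF; decompose into {E, F} and {F, G}.
{E, F} is in BCNF.
{F, G} is in BCNF.
Within {A, B, C, D, G}: {C}⁺ ∩ {A, B, C, D, G} = {C, D}, not the whole set, so C → D violates BCNF; decompose into {C, D} and {A, B, C, G}.
{C, D} is in BCNF.
{A, B, C, G} is in BCNF.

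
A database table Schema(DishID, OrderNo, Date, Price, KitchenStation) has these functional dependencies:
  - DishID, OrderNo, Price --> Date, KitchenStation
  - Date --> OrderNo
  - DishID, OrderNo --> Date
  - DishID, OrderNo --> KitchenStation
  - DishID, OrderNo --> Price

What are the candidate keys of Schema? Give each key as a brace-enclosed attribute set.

Attributes never on any right-hand side: {DishID} — every candidate key must contain it.
{Date, DishID} is a candidate key since {Date, DishID}⁺ = {Date, DishID, KitchenStation, OrderNo, Price} covers every attribute.
{DishID, OrderNo} is a candidate key since {DishID, OrderNo}⁺ = {Date, DishID, KitchenStation, OrderNo, Price} covers every attribute.
These are minimal and exhaustive — every other superkey contains one of them.

{Date, DishID}, {DishID, OrderNo}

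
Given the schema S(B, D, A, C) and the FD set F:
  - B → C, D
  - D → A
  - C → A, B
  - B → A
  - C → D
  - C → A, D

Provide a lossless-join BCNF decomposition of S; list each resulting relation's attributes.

{A, D}; {B, C, D}

Candidate keys of the original relation: {B}, {C}.
In {A, B, C, D}, {D} is not a superkey ({D}⁺ restricted to this set is {A, D}), so split on D → A into {A, D} and {B, C, D}.
{A, D} is in BCNF.
{B, C, D} is in BCNF.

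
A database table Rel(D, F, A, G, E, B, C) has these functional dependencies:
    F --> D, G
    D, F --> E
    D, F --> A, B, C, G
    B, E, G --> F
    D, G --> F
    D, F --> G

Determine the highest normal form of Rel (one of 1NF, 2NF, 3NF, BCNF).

BCNF

Candidate keys: {B, E, G}, {D, G}, {F}. Prime attributes: {B, D, E, F, G}.
Every FD has a superkey on the left, so the relation is in BCNF.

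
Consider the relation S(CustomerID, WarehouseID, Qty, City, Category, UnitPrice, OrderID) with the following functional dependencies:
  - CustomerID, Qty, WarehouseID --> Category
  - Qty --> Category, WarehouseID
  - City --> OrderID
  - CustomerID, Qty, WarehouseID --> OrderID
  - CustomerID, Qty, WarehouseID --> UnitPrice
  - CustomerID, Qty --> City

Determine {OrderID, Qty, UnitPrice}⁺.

{Category, OrderID, Qty, UnitPrice, WarehouseID}

Start with {OrderID, Qty, UnitPrice}.
Qty --> Category, WarehouseID applies; add {Category, WarehouseID} → now {Category, OrderID, Qty, UnitPrice, WarehouseID}.
No further FD applies.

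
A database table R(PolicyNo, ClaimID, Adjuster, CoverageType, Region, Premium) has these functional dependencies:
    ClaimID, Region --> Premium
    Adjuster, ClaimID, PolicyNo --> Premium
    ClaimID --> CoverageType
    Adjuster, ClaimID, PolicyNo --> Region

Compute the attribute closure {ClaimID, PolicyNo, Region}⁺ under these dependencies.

{ClaimID, CoverageType, PolicyNo, Premium, Region}

Start with {ClaimID, PolicyNo, Region}.
ClaimID, Region --> Premium applies; add {Premium} → now {ClaimID, PolicyNo, Premium, Region}.
ClaimID --> CoverageType applies; add {CoverageType} → now {ClaimID, CoverageType, PolicyNo, Premium, Region}.
No further FD applies.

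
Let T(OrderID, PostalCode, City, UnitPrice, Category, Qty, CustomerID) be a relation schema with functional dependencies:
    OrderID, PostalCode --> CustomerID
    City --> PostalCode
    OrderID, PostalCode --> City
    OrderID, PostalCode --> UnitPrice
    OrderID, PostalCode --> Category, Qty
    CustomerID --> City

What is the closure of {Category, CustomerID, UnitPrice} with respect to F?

{Category, City, CustomerID, PostalCode, UnitPrice}

Start with {Category, CustomerID, UnitPrice}.
CustomerID --> City applies; add {City} → now {Category, City, CustomerID, UnitPrice}.
City --> PostalCode applies; add {PostalCode} → now {Category, City, CustomerID, PostalCode, UnitPrice}.
No further FD applies.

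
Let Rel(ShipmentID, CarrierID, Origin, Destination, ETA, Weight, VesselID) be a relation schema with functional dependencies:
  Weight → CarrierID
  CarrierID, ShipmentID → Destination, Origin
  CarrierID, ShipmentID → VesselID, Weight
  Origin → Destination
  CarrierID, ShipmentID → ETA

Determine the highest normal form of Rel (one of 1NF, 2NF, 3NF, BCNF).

Candidate keys: {CarrierID, ShipmentID}, {ShipmentID, Weight}. Prime attributes: {CarrierID, ShipmentID, Weight}.
Weight → CarrierID: {Weight}⁺ = {CarrierID, Weight}, which is not all of the attributes, so the left side is not a superkey — BCNF is violated.
Origin → Destination determines the non-prime attribute {Destination} from a non-superkey — 3NF is violated.
No non-prime attribute depends on a proper subset of any candidate key, so 2NF holds.

2NF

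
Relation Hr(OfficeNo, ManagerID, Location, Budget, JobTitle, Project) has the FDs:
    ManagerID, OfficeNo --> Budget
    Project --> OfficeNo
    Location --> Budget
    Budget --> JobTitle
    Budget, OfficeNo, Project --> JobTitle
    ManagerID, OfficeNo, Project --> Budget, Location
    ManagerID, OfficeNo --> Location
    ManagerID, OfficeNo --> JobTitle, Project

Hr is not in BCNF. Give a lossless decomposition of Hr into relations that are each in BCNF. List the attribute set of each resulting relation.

Candidate keys of the original relation: {ManagerID, OfficeNo}, {ManagerID, Project}.
{Budget, JobTitle, Location, ManagerID, OfficeNo, Project}: {Project} determines {OfficeNo, Project} here but is not a superkey — split on Project --> OfficeNo, giving {OfficeNo, Project} and {Budget, JobTitle, Location, ManagerID, Project}.
{OfficeNo, Project} is in BCNF.
{Budget, JobTitle, Location, ManagerID, Project}: {Location} determines {Budget, JobTitle, Location} here but is not a superkey — split on Location --> Budget, JobTitle, giving {Budget, JobTitle, Location} and {Location, ManagerID, Project}.
{Budget, JobTitle, Location}: {Budget} determines {Budget, JobTitle} here but is not a superkey — split on Budget --> JobTitle, giving {Budget, JobTitle} and {Budget, Location}.
{Budget, JobTitle} is in BCNF.
{Budget, Location} is in BCNF.
{Location, ManagerID, Project} is in BCNF.

{Budget, JobTitle}; {Budget, Location}; {Location, ManagerID, Project}; {OfficeNo, Project}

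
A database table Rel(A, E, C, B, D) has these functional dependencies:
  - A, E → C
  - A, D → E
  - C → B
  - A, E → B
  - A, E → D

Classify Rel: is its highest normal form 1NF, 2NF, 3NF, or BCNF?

2NF

Candidate keys: {A, D}, {A, E}. Prime attributes: {A, D, E}.
For C → B we have {C}⁺ = {B, C}; {C} is not a superkey, so BCNF fails.
Because {B} is non-prime and the left side of C → B is not a superkey, the relation is not in 3NF.
No non-prime attribute depends on a proper subset of any candidate key, so 2NF holds.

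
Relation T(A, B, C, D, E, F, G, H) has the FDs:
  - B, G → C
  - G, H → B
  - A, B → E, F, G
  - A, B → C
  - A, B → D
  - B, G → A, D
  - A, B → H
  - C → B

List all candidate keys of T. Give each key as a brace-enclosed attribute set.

{A, B}⁺ = {A, B, C, D, E, F, G, H}, which is every attribute, so {A, B} is a candidate key.
{A, C}⁺ = {A, B, C, D, E, F, G, H}, which is every attribute, so {A, C} is a candidate key.
{B, G}⁺ = {A, B, C, D, E, F, G, H}, which is every attribute, so {B, G} is a candidate key.
{C, G}⁺ = {A, B, C, D, E, F, G, H}, which is every attribute, so {C, G} is a candidate key.
{G, H}⁺ = {A, B, C, D, E, F, G, H}, which is every attribute, so {G, H} is a candidate key.
These are minimal and exhaustive — every other superkey contains one of them.

{A, B}, {A, C}, {B, G}, {C, G}, {G, H}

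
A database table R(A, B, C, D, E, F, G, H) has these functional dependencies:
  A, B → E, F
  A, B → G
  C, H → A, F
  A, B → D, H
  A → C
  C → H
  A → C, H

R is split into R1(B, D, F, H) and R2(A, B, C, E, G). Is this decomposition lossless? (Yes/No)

R1 ∩ R2 = {B}; its closure under F is {B}.
R1 ⊄ {B} and R2 ⊄ {B}, so the split is lossy.

No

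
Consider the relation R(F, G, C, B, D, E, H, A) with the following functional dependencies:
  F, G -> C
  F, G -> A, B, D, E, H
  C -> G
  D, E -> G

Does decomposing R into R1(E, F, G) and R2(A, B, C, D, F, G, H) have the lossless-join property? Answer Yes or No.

The shared attributes are {F, G} and {F, G}⁺ = {A, B, C, D, E, F, G, H}.
Since R1 ⊆ {A, B, C, D, E, F, G, H}, the intersection is a superkey of R1; the decomposition is lossless.

Yes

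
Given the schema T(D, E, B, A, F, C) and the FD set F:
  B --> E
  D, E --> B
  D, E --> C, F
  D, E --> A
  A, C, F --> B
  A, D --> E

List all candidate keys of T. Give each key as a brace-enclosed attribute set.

No FD produces {D}, so it must be in every candidate key.
{A, D}⁺ = {A, B, C, D, E, F}, which is every attribute, so {A, D} is a candidate key.
{B, D}⁺ = {A, B, C, D, E, F}, which is every attribute, so {B, D} is a candidate key.
{D, E}⁺ = {A, B, C, D, E, F}, which is every attribute, so {D, E} is a candidate key.
Any other superkey properly contains one of these, so there are no further candidate keys.

{A, D}, {B, D}, {D, E}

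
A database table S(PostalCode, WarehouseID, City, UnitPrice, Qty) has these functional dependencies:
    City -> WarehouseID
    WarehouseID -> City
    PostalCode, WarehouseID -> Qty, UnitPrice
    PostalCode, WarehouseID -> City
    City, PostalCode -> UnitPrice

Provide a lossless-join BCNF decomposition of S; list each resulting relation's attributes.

{City, PostalCode, Qty, UnitPrice}; {City, WarehouseID}

Candidate keys of the original relation: {City, PostalCode}, {PostalCode, WarehouseID}.
{City, PostalCode, Qty, UnitPrice, WarehouseID}: {City} determines {City, WarehouseID} here but is not a superkey — split on City -> WarehouseID, giving {City, WarehouseID} and {City, PostalCode, Qty, UnitPrice}.
{City, WarehouseID}: every determinant is a superkey — BCNF.
{City, PostalCode, Qty, UnitPrice}: every determinant is a superkey — BCNF.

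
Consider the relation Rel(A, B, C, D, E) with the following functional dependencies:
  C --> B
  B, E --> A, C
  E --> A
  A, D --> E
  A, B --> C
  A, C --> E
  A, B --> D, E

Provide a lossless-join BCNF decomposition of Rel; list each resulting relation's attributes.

{A, E}; {B, C}; {C, D, E}

Candidate keys of the original relation: {A, B}, {A, C}, {B, E}, {C, E}.
In {A, B, C, D, E}, {C} is not a superkey ({C}⁺ restricted to this set is {B, C}), so split on C --> B into {B, C} and {A, C, D, E}.
{B, C} is in BCNF.
In {A, C, D, E}, {E} is not a superkey ({E}⁺ restricted to this set is {A, E}), so split on E --> A into {A, E} and {C, D, E}.
{A, E} is in BCNF.
{C, D, E} is in BCNF.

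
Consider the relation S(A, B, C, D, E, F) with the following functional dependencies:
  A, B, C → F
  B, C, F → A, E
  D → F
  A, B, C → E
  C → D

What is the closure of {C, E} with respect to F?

{C, D, E, F}

Start with {C, E}.
C → D applies; add {D} → now {C, D, E}.
D → F applies; add {F} → now {C, D, E, F}.
No further FD applies.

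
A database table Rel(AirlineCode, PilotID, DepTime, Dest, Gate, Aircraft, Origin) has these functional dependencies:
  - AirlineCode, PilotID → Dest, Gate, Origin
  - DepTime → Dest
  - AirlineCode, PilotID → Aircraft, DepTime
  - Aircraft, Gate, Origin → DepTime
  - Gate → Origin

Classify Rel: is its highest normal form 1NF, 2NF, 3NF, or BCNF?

Candidate key: {AirlineCode, PilotID}. Prime attributes: {AirlineCode, PilotID}.
DepTime → Dest: {DepTime}⁺ = {DepTime, Dest}, which is not all of the attributes, so the left side is not a superkey — BCNF is violated.
DepTime → Dest has non-prime {Dest} on the right and a non-superkey on the left, so 3NF fails.
No proper subset of a key has a non-prime attribute in its closure, so there is no partial dependency; 2NF holds.

2NF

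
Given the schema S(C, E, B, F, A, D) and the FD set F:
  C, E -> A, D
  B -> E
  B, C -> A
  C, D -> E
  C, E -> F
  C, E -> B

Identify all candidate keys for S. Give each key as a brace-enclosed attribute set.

{B, C}, {C, D}, {C, E}

Attributes never on any right-hand side: {C} — every candidate key must contain it.
Closure of {B, C} is {A, B, C, D, E, F}, the whole schema; {B, C} is a candidate key.
Closure of {C, D} is {A, B, C, D, E, F}, the whole schema; {C, D} is a candidate key.
Closure of {C, E} is {A, B, C, D, E, F}, the whole schema; {C, E} is a candidate key.
These are minimal and exhaustive — every other superkey contains one of them.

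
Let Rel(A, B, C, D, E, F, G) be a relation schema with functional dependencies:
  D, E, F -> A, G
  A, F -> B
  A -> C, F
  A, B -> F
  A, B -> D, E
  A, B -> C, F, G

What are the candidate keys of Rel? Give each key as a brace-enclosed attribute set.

{A}⁺ = {A, B, C, D, E, F, G}, which is every attribute, so {A} is a candidate key.
{D, E, F}⁺ = {A, B, C, D, E, F, G}, which is every attribute, so {D, E, F} is a candidate key.
Any other superkey properly contains one of these, so there are no further candidate keys.

{A}, {D, E, F}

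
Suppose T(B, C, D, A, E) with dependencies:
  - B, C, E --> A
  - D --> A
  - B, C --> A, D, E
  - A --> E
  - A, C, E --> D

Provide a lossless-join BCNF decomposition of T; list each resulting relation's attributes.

{A, D}; {A, E}; {B, C, D}

Candidate key of the original relation: {B, C}.
{A, B, C, D, E}: {D} determines {A, D, E} here but is not a superkey — split on D --> A, E, giving {A, D, E} and {B, C, D}.
{A, D, E}: {A} determines {A, E} here but is not a superkey — split on A --> E, giving {A, E} and {A, D}.
{A, E} has no BCNF violation.
{A, D} has no BCNF violation.
{B, C, D} has no BCNF violation.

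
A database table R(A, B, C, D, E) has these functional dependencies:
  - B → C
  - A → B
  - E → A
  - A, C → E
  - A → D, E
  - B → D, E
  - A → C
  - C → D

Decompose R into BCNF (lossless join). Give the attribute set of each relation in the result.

{A, B, C, E}; {C, D}

Candidate keys of the original relation: {A}, {B}, {E}.
In {A, B, C, D, E}, {C} is not a superkey ({C}⁺ restricted to this set is {C, D}), so split on C → D into {C, D} and {A, B, C, E}.
{C, D}: every determinant is a superkey — BCNF.
{A, B, C, E}: every determinant is a superkey — BCNF.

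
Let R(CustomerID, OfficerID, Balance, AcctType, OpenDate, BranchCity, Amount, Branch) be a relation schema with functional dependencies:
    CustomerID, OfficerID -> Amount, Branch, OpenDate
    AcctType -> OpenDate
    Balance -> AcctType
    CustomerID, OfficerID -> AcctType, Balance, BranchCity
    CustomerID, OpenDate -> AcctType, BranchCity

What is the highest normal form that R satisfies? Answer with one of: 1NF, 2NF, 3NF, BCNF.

2NF

Candidate key: {CustomerID, OfficerID}. Prime attributes: {CustomerID, OfficerID}.
AcctType -> OpenDate breaks BCNF: {AcctType}⁺ = {AcctType, OpenDate}, so {AcctType} is not a superkey.
Because {OpenDate} is non-prime and the left side of AcctType -> OpenDate is not a superkey, the relation is not in 3NF.
No non-prime attribute depends on a proper subset of any candidate key, so 2NF holds.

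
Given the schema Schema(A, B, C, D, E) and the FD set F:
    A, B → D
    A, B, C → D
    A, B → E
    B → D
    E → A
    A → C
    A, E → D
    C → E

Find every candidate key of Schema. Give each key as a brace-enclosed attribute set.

{A, B}, {B, C}, {B, E}

{B} never appears on the right of any FD, so every key must include it.
Closure of {A, B} is {A, B, C, D, E}, the whole schema; {A, B} is a candidate key.
Closure of {B, C} is {A, B, C, D, E}, the whole schema; {B, C} is a candidate key.
Closure of {B, E} is {A, B, C, D, E}, the whole schema; {B, E} is a candidate key.
These are minimal and exhaustive — every other superkey contains one of them.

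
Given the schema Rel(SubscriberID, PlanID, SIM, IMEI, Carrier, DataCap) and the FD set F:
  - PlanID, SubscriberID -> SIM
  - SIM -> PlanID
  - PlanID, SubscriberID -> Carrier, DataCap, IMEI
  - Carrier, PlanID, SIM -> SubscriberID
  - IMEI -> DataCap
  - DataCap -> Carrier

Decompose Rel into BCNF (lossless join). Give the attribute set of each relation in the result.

{Carrier, DataCap}; {DataCap, IMEI}; {IMEI, SIM, SubscriberID}; {PlanID, SIM}

Candidate keys of the original relation: {Carrier, SIM}, {DataCap, SIM}, {IMEI, SIM}, {PlanID, SubscriberID}, {SIM, SubscriberID}.
{Carrier, DataCap, IMEI, PlanID, SIM, SubscriberID}: {SIM} determines {PlanID, SIM} here but is not a superkey — split on SIM -> PlanID, giving {PlanID, SIM} and {Carrier, DataCap, IMEI, SIM, SubscriberID}.
{PlanID, SIM} is in BCNF.
{Carrier, DataCap, IMEI, SIM, SubscriberID}: {IMEI} determines {Carrier, DataCap, IMEI} here but is not a superkey — split on IMEI -> Carrier, DataCap, giving {Carrier, DataCap, IMEI} and {IMEI, SIM, SubscriberID}.
{Carrier, DataCap, IMEI}: {DataCap} determines {Carrier, DataCap} here but is not a superkey — split on DataCap -> Carrier, giving {Carrier, DataCap} and {DataCap, IMEI}.
{Carrier, DataCap} is in BCNF.
{DataCap, IMEI} is in BCNF.
{IMEI, SIM, SubscriberID} is in BCNF.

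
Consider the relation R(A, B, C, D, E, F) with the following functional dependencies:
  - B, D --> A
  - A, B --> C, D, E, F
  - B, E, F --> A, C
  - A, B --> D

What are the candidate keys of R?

{B} never appears on the right of any FD, so every key must include it.
{A, B}⁺ = {A, B, C, D, E, F}, which is every attribute, so {A, B} is a candidate key.
{B, D}⁺ = {A, B, C, D, E, F}, which is every attribute, so {B, D} is a candidate key.
{B, E, F}⁺ = {A, B, C, D, E, F}, which is every attribute, so {B, E, F} is a candidate key.
These are minimal and exhaustive — every other superkey contains one of them.

{A, B}, {B, D}, {B, E, F}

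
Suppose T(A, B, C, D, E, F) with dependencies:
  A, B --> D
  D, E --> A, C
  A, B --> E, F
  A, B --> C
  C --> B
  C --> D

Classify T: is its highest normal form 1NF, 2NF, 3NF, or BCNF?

3NF

Candidate keys: {A, B}, {A, C}, {C, E}, {D, E}. Prime attributes: {A, B, C, D, E}.
C --> B breaks BCNF: {C}⁺ = {B, C, D}, so {C} is not a superkey.
Since {B} ⊆ prime attributes and every other non-superkey FD also has a prime right side, the schema is in 3NF.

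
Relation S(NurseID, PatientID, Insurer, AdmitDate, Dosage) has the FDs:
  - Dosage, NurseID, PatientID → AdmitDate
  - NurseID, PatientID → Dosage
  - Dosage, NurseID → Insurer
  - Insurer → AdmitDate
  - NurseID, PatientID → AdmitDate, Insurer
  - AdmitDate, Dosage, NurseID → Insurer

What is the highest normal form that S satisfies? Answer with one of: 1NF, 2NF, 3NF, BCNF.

Candidate key: {NurseID, PatientID}. Prime attributes: {NurseID, PatientID}.
Dosage, NurseID → Insurer breaks BCNF: {Dosage, NurseID}⁺ = {AdmitDate, Dosage, Insurer, NurseID}, so {Dosage, NurseID} is not a superkey.
Dosage, NurseID → Insurer determines the non-prime attribute {Insurer} from a non-superkey — 3NF is violated.
Checking every proper subset of each key, none determines a non-prime attribute — 2NF is satisfied.

2NF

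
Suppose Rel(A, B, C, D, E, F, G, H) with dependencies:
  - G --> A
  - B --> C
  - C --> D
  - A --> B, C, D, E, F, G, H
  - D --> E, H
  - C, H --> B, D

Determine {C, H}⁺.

Start with {C, H}.
C --> D applies; add {D} → now {C, D, H}.
D --> E, H applies; add {E} → now {C, D, E, H}.
C, H --> B, D applies; add {B} → now {B, C, D, E, H}.
No further FD applies.

{B, C, D, E, H}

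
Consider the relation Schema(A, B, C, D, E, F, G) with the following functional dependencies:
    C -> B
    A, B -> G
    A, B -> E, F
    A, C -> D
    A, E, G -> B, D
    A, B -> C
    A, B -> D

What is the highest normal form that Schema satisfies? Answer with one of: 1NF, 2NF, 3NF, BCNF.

3NF

Candidate keys: {A, B}, {A, C}, {A, E, G}. Prime attributes: {A, B, C, E, G}.
C -> B breaks BCNF: {C}⁺ = {B, C}, so {C} is not a superkey.
But every attribute on its right side ({B}) is prime, and the same holds for every other non-superkey FD, so 3NF still holds.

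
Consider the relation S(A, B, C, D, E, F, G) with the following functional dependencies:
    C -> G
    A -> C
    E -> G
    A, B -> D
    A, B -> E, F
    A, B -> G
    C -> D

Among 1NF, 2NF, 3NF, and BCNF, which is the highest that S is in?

Candidate key: {A, B}. Prime attributes: {A, B}.
C -> G: {C}⁺ = {C, D, G}, which is not all of the attributes, so the left side is not a superkey — BCNF is violated.
C -> G has non-prime {G} on the right and a non-superkey on the left, so 3NF fails.
{A} is a proper subset of the key {A, B}, and {A}⁺ contains the non-prime attributes {C, D, G} — a partial dependency, so 2NF is violated.

1NF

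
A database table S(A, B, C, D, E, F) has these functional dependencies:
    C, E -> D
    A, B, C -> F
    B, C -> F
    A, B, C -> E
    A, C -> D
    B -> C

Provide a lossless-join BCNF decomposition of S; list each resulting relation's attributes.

Candidate key of the original relation: {A, B}.
Within {A, B, C, D, E, F}: {C, E}⁺ ∩ {A, B, C, D, E, F} = {C, D, E}, not the whole set, so C, E -> D violates BCNF; decompose into {C, D, E} and {A, B, C, E, F}.
{C, D, E} has no BCNF violation.
Within {A, B, C, E, F}: {B, C}⁺ ∩ {A, B, C, E, F} = {B, C, F}, not the whole set, so B, C -> F violates BCNF; decompose into {B, C, F} and {A, B, C, E}.
{B, C, F} has no BCNF violation.
Within {A, B, C, E}: {B}⁺ ∩ {A, B, C, E} = {B, C}, not the whole set, so B -> C violates BCNF; decompose into {B, C} and {A, B, E}.
{B, C} has no BCNF violation.
{A, B, E} has no BCNF violation.

{A, B, E}; {B, C, F}; {C, D, E}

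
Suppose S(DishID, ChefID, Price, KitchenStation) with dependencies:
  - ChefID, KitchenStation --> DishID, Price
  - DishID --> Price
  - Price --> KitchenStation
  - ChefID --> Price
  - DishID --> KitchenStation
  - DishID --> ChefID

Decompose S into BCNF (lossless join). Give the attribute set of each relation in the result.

{ChefID, DishID, Price}; {KitchenStation, Price}

Candidate keys of the original relation: {ChefID}, {DishID}.
{ChefID, DishID, KitchenStation, Price}: {Price} determines {KitchenStation, Price} here but is not a superkey — split on Price --> KitchenStation, giving {KitchenStation, Price} and {ChefID, DishID, Price}.
{KitchenStation, Price}: every determinant is a superkey — BCNF.
{ChefID, DishID, Price}: every determinant is a superkey — BCNF.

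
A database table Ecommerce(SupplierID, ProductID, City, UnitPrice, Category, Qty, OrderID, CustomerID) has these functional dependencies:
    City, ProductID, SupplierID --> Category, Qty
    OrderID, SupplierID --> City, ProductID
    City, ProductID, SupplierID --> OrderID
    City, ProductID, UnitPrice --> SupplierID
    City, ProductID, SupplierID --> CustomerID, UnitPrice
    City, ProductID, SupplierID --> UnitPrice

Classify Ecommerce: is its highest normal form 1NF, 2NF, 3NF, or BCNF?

Candidate keys: {City, ProductID, SupplierID}, {City, ProductID, UnitPrice}, {OrderID, SupplierID}. Prime attributes: {City, OrderID, ProductID, SupplierID, UnitPrice}.
The left-hand side of every FD is a superkey, so BCNF is satisfied.

BCNF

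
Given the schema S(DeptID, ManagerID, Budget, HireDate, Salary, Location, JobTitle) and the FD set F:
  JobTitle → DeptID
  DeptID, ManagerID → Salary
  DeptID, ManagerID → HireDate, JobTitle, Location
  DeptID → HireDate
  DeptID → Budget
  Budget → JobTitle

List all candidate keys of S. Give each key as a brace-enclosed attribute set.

{Budget, ManagerID}, {DeptID, ManagerID}, {JobTitle, ManagerID}

{ManagerID} never appears on the right of any FD, so every key must include it.
Closure of {Budget, ManagerID} is {Budget, DeptID, HireDate, JobTitle, Location, ManagerID, Salary}, the whole schema; {Budget, ManagerID} is a candidate key.
Closure of {DeptID, ManagerID} is {Budget, DeptID, HireDate, JobTitle, Location, ManagerID, Salary}, the whole schema; {DeptID, ManagerID} is a candidate key.
Closure of {JobTitle, ManagerID} is {Budget, DeptID, HireDate, JobTitle, Location, ManagerID, Salary}, the whole schema; {JobTitle, ManagerID} is a candidate key.
Any other superkey properly contains one of these, so there are no further candidate keys.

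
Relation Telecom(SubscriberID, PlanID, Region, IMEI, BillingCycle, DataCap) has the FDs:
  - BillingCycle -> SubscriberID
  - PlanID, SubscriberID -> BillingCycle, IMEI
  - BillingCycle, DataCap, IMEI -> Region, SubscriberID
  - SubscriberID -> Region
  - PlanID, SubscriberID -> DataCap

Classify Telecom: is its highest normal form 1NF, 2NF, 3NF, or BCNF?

1NF

Candidate keys: {BillingCycle, PlanID}, {PlanID, SubscriberID}. Prime attributes: {BillingCycle, PlanID, SubscriberID}.
For BillingCycle -> SubscriberID we have {BillingCycle}⁺ = {BillingCycle, Region, SubscriberID}; {BillingCycle} is not a superkey, so BCNF fails.
BillingCycle, DataCap, IMEI -> Region, SubscriberID determines the non-prime attribute {Region} from a non-superkey — 3NF is violated.
Since {BillingCycle} ⊂ {BillingCycle, PlanID} and {BillingCycle}⁺ ⊇ {Region} with {Region} non-prime, there is a partial dependency; 2NF fails.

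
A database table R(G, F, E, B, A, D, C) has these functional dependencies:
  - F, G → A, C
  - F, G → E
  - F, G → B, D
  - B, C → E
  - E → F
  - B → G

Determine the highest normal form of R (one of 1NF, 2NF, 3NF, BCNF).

Candidate keys: {B, C}, {B, E}, {B, F}, {E, G}, {F, G}. Prime attributes: {B, C, E, F, G}.
E → F breaks BCNF: {E}⁺ = {E, F}, so {E} is not a superkey.
Since {F} ⊆ prime attributes and every other non-superkey FD also has a prime right side, the schema is in 3NF.

3NF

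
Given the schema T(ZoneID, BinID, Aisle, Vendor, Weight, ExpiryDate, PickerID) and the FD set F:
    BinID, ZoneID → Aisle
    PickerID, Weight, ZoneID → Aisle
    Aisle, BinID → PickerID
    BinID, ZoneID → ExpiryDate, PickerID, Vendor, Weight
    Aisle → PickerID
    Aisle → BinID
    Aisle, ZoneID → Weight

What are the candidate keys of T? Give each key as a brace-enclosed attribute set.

{Aisle, ZoneID}, {BinID, ZoneID}, {PickerID, Weight, ZoneID}

No FD produces {ZoneID}, so it must be in every candidate key.
{Aisle, ZoneID}⁺ = {Aisle, BinID, ExpiryDate, PickerID, Vendor, Weight, ZoneID} — all of the relation — so {Aisle, ZoneID} is a candidate key.
{BinID, ZoneID}⁺ = {Aisle, BinID, ExpiryDate, PickerID, Vendor, Weight, ZoneID} — all of the relation — so {BinID, ZoneID} is a candidate key.
{PickerID, Weight, ZoneID}⁺ = {Aisle, BinID, ExpiryDate, PickerID, Vendor, Weight, ZoneID} — all of the relation — so {PickerID, Weight, ZoneID} is a candidate key.
Any other superkey properly contains one of these, so there are no further candidate keys.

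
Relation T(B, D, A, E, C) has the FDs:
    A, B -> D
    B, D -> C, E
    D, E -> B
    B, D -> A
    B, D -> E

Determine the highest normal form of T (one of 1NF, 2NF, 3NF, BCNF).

Candidate keys: {A, B}, {B, D}, {D, E}. Prime attributes: {A, B, D, E}.
Every FD has a superkey on the left, so the relation is in BCNF.

BCNF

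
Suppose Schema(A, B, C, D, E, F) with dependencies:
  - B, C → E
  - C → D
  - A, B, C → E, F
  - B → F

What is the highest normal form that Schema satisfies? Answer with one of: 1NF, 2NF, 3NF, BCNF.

1NF

Candidate key: {A, B, C}. Prime attributes: {A, B, C}.
B, C → E: {B, C}⁺ = {B, C, D, E, F}, which is not all of the attributes, so the left side is not a superkey — BCNF is violated.
B, C → E determines the non-prime attribute {E} from a non-superkey — 3NF is violated.
{B} is a proper subset of the key {A, B, C}, and {B}⁺ contains the non-prime attribute {F} — a partial dependency, so 2NF is violated.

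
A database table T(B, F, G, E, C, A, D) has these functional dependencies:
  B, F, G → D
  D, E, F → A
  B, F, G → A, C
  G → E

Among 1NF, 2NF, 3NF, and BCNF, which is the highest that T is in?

1NF

Candidate key: {B, F, G}. Prime attributes: {B, F, G}.
For D, E, F → A we have {D, E, F}⁺ = {A, D, E, F}; {D, E, F} is not a superkey, so BCNF fails.
Because {A} is non-prime and the left side of D, E, F → A is not a superkey, the relation is not in 3NF.
The proper key subset {G} of {B, F, G} determines non-prime {E}, so the relation is not even in 2NF.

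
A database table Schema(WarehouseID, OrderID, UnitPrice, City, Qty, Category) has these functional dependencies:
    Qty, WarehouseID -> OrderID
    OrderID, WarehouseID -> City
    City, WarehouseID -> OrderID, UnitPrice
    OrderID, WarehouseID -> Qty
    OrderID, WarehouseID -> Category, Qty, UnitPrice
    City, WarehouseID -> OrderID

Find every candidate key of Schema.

{City, WarehouseID}, {OrderID, WarehouseID}, {Qty, WarehouseID}

{WarehouseID} never appears on the right of any FD, so every key must include it.
{City, WarehouseID}⁺ = {Category, City, OrderID, Qty, UnitPrice, WarehouseID} — all of the relation — so {City, WarehouseID} is a candidate key.
{OrderID, WarehouseID}⁺ = {Category, City, OrderID, Qty, UnitPrice, WarehouseID} — all of the relation — so {OrderID, WarehouseID} is a candidate key.
{Qty, WarehouseID}⁺ = {Category, City, OrderID, Qty, UnitPrice, WarehouseID} — all of the relation — so {Qty, WarehouseID} is a candidate key.
These are minimal and exhaustive — every other superkey contains one of them.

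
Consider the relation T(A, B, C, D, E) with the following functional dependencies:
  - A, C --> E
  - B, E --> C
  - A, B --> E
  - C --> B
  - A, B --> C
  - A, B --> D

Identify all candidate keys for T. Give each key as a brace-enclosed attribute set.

{A} never appears on the right of any FD, so every key must include it.
{A, B}⁺ = {A, B, C, D, E} — all of the relation — so {A, B} is a candidate key.
{A, C}⁺ = {A, B, C, D, E} — all of the relation — so {A, C} is a candidate key.
Any other superkey properly contains one of these, so there are no further candidate keys.

{A, B}, {A, C}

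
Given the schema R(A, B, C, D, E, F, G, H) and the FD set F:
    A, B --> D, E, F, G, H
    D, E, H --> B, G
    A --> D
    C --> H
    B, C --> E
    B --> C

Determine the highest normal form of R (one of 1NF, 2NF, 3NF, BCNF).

Candidate keys: {A, B}, {A, C, E}, {A, E, H}. Prime attributes: {A, B, C, E, H}.
For D, E, H --> B, G we have {D, E, H}⁺ = {B, C, D, E, G, H}; {D, E, H} is not a superkey, so BCNF fails.
D, E, H --> B, G determines the non-prime attribute {G} from a non-superkey — 3NF is violated.
{A} is a proper subset of the key {A, B}, and {A}⁺ contains the non-prime attribute {D} — a partial dependency, so 2NF is violated.

1NF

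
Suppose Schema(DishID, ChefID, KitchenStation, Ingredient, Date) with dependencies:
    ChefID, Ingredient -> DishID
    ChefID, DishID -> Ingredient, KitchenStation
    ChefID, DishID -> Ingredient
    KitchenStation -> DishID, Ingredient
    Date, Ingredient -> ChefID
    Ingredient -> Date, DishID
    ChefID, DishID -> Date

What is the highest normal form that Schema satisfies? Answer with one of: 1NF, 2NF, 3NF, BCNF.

Candidate keys: {ChefID, DishID}, {Ingredient}, {KitchenStation}. Prime attributes: {ChefID, DishID, Ingredient, KitchenStation}.
Each dependency's left side is a superkey — BCNF holds.

BCNF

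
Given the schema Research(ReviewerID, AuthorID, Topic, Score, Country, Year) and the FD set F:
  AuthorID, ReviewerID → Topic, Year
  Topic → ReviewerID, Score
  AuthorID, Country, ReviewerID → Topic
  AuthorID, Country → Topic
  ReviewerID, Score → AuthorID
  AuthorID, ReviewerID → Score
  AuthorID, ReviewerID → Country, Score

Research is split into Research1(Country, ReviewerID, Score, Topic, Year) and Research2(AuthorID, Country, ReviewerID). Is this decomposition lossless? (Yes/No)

The shared attributes are {Country, ReviewerID} and {Country, ReviewerID}⁺ = {Country, ReviewerID}.
The closure covers neither Research1 nor Research2 entirely; the join is not lossless.

No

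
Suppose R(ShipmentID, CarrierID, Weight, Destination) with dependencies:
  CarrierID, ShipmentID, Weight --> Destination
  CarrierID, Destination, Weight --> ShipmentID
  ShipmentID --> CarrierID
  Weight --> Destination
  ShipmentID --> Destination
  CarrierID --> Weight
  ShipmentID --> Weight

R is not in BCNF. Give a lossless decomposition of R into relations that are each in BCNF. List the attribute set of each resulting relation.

Candidate keys of the original relation: {CarrierID}, {ShipmentID}.
Within {CarrierID, Destination, ShipmentID, Weight}: {Weight}⁺ ∩ {CarrierID, Destination, ShipmentID, Weight} = {Destination, Weight}, not the whole set, so Weight --> Destination violates BCNF; decompose into {Destination, Weight} and {CarrierID, ShipmentID, Weight}.
{Destination, Weight} has no BCNF violation.
{CarrierID, ShipmentID, Weight} has no BCNF violation.

{CarrierID, ShipmentID, Weight}; {Destination, Weight}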